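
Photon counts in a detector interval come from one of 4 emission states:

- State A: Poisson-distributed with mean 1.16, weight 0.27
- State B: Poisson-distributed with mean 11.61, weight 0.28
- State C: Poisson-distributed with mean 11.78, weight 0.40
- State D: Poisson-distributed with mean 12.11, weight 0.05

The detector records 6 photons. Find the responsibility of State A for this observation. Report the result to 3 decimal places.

0.013

Apply Bayes' rule: the posterior for each component is proportional to its prior times its likelihood at x.
Component likelihoods at x = 6 photons:
  f_A = e^(−1.16)·1.16^6/6! = 0.0010608
  f_B = e^(−11.61)·11.61^6/6! = 0.0308675
  f_C = e^(−11.78)·11.78^6/6! = 0.0284152
  f_D = e^(−12.11)·12.11^6/6! = 0.0241116
Unnormalised posteriors:
  P(Z=A)·f_A = 0.27 × 0.0010608 = 0.000286416
  P(Z=B)·f_B = 0.28 × 0.0308675 = 0.00864291
  P(Z=C)·f_C = 0.40 × 0.0284152 = 0.0113661
  P(Z=D)·f_D = 0.05 × 0.0241116 = 0.00120558
Marginal: 0.000286416 + 0.00864291 + 0.0113661 + 0.00120558 = 0.021501
P(State A | data) = 0.000286416 / 0.021501 ≈ 0.013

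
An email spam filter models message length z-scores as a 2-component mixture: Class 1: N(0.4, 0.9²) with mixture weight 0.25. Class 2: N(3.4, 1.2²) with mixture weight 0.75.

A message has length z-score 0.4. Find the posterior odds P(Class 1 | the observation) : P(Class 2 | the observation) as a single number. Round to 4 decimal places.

Since P(k|x) ∝ π_k f_k(x), the posterior odds are π_i f_i(x) / (π_j f_j(x)).
Component likelihoods at x = 0.4:
  p_1 = 0.443269
  p_2 = 0.0146069
0.110817 / 0.0109552 ≈ 10.1155

10.1155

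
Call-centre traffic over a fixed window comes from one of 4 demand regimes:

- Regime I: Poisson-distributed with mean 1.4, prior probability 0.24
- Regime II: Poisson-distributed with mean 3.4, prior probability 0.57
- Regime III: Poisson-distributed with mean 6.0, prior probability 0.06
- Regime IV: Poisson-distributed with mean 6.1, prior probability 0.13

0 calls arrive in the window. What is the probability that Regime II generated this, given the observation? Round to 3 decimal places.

0.242

The responsibility of component k is P(Z=k) f_k(x) divided by Σ_j P(Z=j) f_j(x).
Evaluate each component's likelihood at the observed value:
  L_I = 0.246597
  L_II = 0.0333733
  L_III = 0.00247875
  L_IV = 0.00224287
Prior × likelihood for each component:
  P(Z=I)·L_I = 0.24 × 0.246597 = 0.0591833
  P(Z=II)·L_II = 0.57 × 0.0333733 = 0.0190228
  P(Z=III)·L_III = 0.06 × 0.00247875 = 0.000148725
  P(Z=IV)·L_IV = 0.13 × 0.00224287 = 0.000291573
Denominator: 0.0591833 + 0.0190228 + 0.000148725 + 0.000291573 = 0.0786463
Responsibility of Regime II: 0.0190228 / 0.0786463 ≈ 0.242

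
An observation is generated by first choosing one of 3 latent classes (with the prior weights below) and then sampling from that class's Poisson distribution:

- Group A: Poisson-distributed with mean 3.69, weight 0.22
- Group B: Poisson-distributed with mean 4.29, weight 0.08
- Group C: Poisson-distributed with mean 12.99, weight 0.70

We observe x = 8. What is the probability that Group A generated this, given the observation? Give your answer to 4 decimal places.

The responsibility of component k is w_k f_k(x) divided by Σ_j w_j f_j(x).
Evaluate each component's likelihood at the observed value:
  p_A = 0.0212884
  p_B = 0.0389955
  p_C = 0.0459058
Multiply by the mixture weights:
  w_A·p_A = 0.22 × 0.0212884 = 0.00468346
  w_B·p_B = 0.08 × 0.0389955 = 0.00311964
  w_C·p_C = 0.70 × 0.0459058 = 0.032134
Sum: 0.00468346 + 0.00311964 + 0.032134 = 0.0399371
So the posterior for Group A is 0.00468346 / 0.0399371 ≈ 0.1173.

0.1173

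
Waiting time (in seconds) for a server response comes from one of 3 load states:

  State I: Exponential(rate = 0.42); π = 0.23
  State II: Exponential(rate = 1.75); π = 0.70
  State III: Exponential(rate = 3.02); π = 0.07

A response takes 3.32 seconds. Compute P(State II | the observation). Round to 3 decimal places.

0.133

Apply Bayes' rule: the posterior for each component is proportional to its prior times its likelihood at x.
Component likelihoods at x = 3.32 seconds:
  p_I = 0.104152
  p_II = 0.0052455
  p_III = 0.000133536
Multiply by the mixture weights:
  π_I·p_I = 0.23 × 0.104152 = 0.023955
  π_II·p_II = 0.70 × 0.0052455 = 0.00367185
  π_III·p_III = 0.07 × 0.000133536 = 9.34749e-06
Sum: 0.023955 + 0.00367185 + 9.34749e-06 = 0.0276362
So the posterior for State II is 0.00367185 / 0.0276362 ≈ 0.133.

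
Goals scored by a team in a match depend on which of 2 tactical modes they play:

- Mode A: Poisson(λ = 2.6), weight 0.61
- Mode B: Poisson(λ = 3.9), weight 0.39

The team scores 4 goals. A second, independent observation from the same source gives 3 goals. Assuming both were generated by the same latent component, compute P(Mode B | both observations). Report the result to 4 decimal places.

The responsibility of component k is w_k f_k(x) divided by Σ_j w_j f_j(x).
Since both observations come from the same component, the likelihood for component k is f_k(x₁)·f_k(x₂).
  f_A = [0.141422] × [0.217572] = 0.0307694
  f_B = [0.195119] × [0.200122] = 0.0390475
Unnormalised posteriors:
  w_A·f_A = 0.61 × 0.0307694 = 0.0187694
  w_B·f_B = 0.39 × 0.0390475 = 0.0152285
Evidence: 0.0187694 + 0.0152285 = 0.0339979
P(Mode B | x₁, x₂) = 0.0152285 / 0.0339979 ≈ 0.4479

0.4479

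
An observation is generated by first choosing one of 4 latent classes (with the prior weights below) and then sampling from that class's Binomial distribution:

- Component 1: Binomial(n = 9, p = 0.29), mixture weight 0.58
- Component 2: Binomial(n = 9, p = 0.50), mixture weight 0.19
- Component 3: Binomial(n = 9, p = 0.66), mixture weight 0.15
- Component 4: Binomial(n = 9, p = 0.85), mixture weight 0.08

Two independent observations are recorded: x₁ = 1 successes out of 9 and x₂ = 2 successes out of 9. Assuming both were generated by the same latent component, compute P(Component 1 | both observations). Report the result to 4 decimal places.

0.9913

Apply Bayes' rule: the posterior for each component is proportional to its prior times its likelihood at x.
Since both observations come from the same component, the likelihood for component k is f_k(x₁)·f_k(x₂).
  L_1 = [0.168542] × [0.275364] = 0.0464103
  L_2 = [0.0175781] × [0.0703125] = 0.00123596
  L_3 = [0.00106076] × [0.0082365] = 8.73696e-06
  L_4 = [1.96061e-06] × [4.44405e-05] = 8.71306e-11
Unnormalised posteriors:
  π_1·L_1 = 0.58 × 0.0464103 = 0.026918
  π_2·L_2 = 0.19 × 0.00123596 = 0.000234833
  π_3·L_3 = 0.15 × 8.73696e-06 = 1.31054e-06
  π_4·L_4 = 0.08 × 8.71306e-11 = 6.97045e-12
Evidence: 0.026918 + 0.000234833 + 1.31054e-06 + 6.97045e-12 = 0.0271541
P(Component 1 | x) ≈ 0.9913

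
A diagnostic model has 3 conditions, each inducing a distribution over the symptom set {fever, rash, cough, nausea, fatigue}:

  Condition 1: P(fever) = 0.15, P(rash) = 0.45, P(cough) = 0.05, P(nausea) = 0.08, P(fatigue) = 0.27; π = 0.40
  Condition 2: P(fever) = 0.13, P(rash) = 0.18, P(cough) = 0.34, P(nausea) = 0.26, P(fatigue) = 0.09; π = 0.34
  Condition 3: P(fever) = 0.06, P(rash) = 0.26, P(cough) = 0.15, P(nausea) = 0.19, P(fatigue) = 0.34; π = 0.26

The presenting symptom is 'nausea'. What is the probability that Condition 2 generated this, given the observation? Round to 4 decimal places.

By Bayes' theorem, P(k | x) = P(Z=k) f_k(x) / Σ_j P(Z=j) f_j(x).
Categorical probabilities:
  f_1 = 0.08
  f_2 = 0.26
  f_3 = 0.19
Multiply by the mixture weights:
  P(Z=1)·f_1 = 0.40 × 0.08 = 0.032
  P(Z=2)·f_2 = 0.34 × 0.26 = 0.0884
  P(Z=3)·f_3 = 0.26 × 0.19 = 0.0494
Sum: 0.032 + 0.0884 + 0.0494 = 0.1698
P(Condition 2 | x) = 0.0884 / 0.1698 ≈ 0.5206

0.5206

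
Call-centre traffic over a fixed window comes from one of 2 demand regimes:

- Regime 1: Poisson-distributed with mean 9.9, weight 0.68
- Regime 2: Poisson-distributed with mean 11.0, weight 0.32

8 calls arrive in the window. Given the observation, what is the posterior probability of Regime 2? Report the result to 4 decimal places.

0.2668

The responsibility of component k is π_k f_k(x) divided by Σ_j π_j f_j(x).
Evaluate each component's likelihood at the observed value:
  L_1 = e^(−9.9)·9.9^8/8! = 0.114827
  L_2 = e^(−11.0)·11.0^8/8! = 0.0887936
Weight by the priors:
  π_1·L_1 = 0.68 × 0.114827 = 0.0780827
  π_2·L_2 = 0.32 × 0.0887936 = 0.028414
Evidence: 0.0780827 + 0.028414 = 0.106497
P(Regime 2 | the observation) ≈ 0.2668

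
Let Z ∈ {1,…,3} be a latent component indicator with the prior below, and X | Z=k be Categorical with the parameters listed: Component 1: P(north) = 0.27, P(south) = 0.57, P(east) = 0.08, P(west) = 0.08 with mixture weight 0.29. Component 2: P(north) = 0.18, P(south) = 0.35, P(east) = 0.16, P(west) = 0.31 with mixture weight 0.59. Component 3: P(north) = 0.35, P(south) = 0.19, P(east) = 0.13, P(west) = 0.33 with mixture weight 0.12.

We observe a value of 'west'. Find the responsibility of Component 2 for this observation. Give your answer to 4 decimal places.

0.7444

Posterior ∝ prior × likelihood, so P(k | x) ∝ P(Z=k) f_k(x); normalise over all components.
Component likelihoods at x = 'west':
  L_1 = P(west | comp) = 0.08
  L_2 = P(west | comp) = 0.31
  L_3 = P(west | comp) = 0.33
Unnormalised posteriors:
  P(Z=1)·L_1 = 0.29 × 0.08 = 0.0232
  P(Z=2)·L_2 = 0.59 × 0.31 = 0.1829
  P(Z=3)·L_3 = 0.12 × 0.33 = 0.0396
Marginal: 0.0232 + 0.1829 + 0.0396 = 0.2457
P(Component 2 | x) = 0.1829 / 0.2457 ≈ 0.7444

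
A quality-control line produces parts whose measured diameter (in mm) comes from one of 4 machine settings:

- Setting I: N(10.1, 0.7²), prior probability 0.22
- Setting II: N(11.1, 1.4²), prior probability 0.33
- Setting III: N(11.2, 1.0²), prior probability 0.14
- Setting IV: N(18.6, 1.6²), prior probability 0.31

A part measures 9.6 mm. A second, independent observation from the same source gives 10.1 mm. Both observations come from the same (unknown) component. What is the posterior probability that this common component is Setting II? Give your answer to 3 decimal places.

0.166

P(component k | x) = P(Z=k)·f_k(x) / marginal(x), where marginal(x) = Σ_j P(Z=j)·f_j(x).
Since both observations come from the same component, the likelihood for component k is f_k(x₁)·f_k(x₂).
  L_I = [0.441593] × [0.569918] = 0.251672
  L_II = [0.160511] × [0.220797] = 0.0354404
  L_III = [0.110921] × [0.217852] = 0.0241643
  L_IV = [3.35827e-08] × [1.85489e-07] = 6.22922e-15
Prior × likelihood for each component:
  P(Z=I)·L_I = 0.22 × 0.251672 = 0.0553678
  P(Z=II)·L_II = 0.33 × 0.0354404 = 0.0116953
  P(Z=III)·L_III = 0.14 × 0.0241643 = 0.00338301
  P(Z=IV)·L_IV = 0.31 × 6.22922e-15 = 1.93106e-15
Evidence: 0.0553678 + 0.0116953 + 0.00338301 + 1.93106e-15 = 0.0704461
So the posterior for Setting II is 0.0116953 / 0.0704461 ≈ 0.166.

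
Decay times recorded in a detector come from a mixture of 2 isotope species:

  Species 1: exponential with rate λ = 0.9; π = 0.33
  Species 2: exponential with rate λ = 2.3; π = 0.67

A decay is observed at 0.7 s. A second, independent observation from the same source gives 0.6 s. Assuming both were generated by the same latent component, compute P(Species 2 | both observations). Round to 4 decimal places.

0.6824

The responsibility of component k is π_k f_k(x) divided by Σ_j π_j f_j(x).
Since both observations come from the same component, the likelihood for component k is f_k(x₁)·f_k(x₂).
  p_1 = [0.9·e^(−0.9·0.7) = 0.9·e^(−0.6300) = 0.479333] × [0.524473] = 0.251397
  p_2 = [2.3·e^(−2.3·0.7) = 2.3·e^(−1.6100) = 0.459742] × [0.578631] = 0.266021
Prior × likelihood for each component:
  π_1·p_1 = 0.33 × 0.251397 = 0.0829611
  π_2·p_2 = 0.67 × 0.266021 = 0.178234
Marginal: 0.0829611 + 0.178234 = 0.261195
Responsibility of Species 2: 0.178234 / 0.261195 ≈ 0.6824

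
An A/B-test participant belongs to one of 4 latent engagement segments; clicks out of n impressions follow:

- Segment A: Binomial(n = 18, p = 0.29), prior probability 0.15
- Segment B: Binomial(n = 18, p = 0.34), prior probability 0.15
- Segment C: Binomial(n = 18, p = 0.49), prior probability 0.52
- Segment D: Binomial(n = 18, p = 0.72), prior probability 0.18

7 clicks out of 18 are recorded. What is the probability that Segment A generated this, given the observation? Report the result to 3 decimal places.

Apply Bayes' rule: the posterior for each component is proportional to its prior times its likelihood at x.
Evaluate each component's likelihood at the observed value:
  p_A = C(18,7)·0.29^7·0.71^11 = 31824·0.000172499·0.0231122 = 0.126877
  p_B = C(18,7)·0.34^7·0.66^11 = 31824·0.000525234·0.010351 = 0.173018
  p_C = C(18,7)·0.49^7·0.51^11 = 31824·0.00678223·0.000607116 = 0.131039
  p_D = C(18,7)·0.72^7·0.28^11 = 31824·0.100306·8.29351e-07 = 0.00264741
Prior × likelihood for each component:
  w_A·p_A = 0.15 × 0.126877 = 0.0190315
  w_B·p_B = 0.15 × 0.173018 = 0.0259527
  w_C·p_C = 0.52 × 0.131039 = 0.0681401
  w_D·p_D = 0.18 × 0.00264741 = 0.000476533
Marginal: 0.0190315 + 0.0259527 + 0.0681401 + 0.000476533 = 0.113601
So the posterior for Segment A is 0.0190315 / 0.113601 ≈ 0.168.

0.168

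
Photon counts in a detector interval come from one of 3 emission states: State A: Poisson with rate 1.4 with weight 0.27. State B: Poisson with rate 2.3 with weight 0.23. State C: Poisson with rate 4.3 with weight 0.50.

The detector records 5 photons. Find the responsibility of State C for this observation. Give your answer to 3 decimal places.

0.844

The responsibility of component k is π_k f_k(x) divided by Σ_j π_j f_j(x).
Poisson probabilities:
  L_A = e^(−1.4)·1.4^5/5! = 0.0110521
  L_B = e^(−2.3)·2.3^5/5! = 0.053775
  L_C = e^(−4.3)·4.3^5/5! = 0.166224
Prior × likelihood for each component:
  π_A·L_A = 0.27 × 0.0110521 = 0.00298408
  π_B·L_B = 0.23 × 0.053775 = 0.0123683
  π_C·L_C = 0.50 × 0.166224 = 0.0831122
Sum: 0.00298408 + 0.0123683 + 0.0831122 = 0.0984645
P(State C | the observation) = 0.0831122 / 0.0984645 ≈ 0.844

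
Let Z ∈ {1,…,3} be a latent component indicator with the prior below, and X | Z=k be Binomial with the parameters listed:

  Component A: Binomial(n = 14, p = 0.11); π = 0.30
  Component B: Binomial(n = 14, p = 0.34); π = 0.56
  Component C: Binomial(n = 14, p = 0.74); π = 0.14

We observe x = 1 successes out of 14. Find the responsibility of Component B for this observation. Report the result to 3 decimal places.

Posterior ∝ prior × likelihood, so P(k | x) ∝ w_k f_k(x); normalise over all components.
Binomial probabilities:
  L_A = C(14,1)·0.11^1·0.89^13 = 14·0.11·0.219821 = 0.338525
  L_B = C(14,1)·0.34^1·0.66^13 = 14·0.34·0.00450891 = 0.0214624
  L_C = C(14,1)·0.74^1·0.26^13 = 14·0.74·2.48115e-08 = 2.57047e-07
Weight by the priors:
  w_A·L_A = 0.30 × 0.338525 = 0.101558
  w_B·L_B = 0.56 × 0.0214624 = 0.0120189
  w_C·L_C = 0.14 × 2.57047e-07 = 3.59866e-08
Sum: 0.101558 + 0.0120189 + 3.59866e-08 = 0.113576
Responsibility of Component B: 0.0120189 / 0.113576 ≈ 0.106

0.106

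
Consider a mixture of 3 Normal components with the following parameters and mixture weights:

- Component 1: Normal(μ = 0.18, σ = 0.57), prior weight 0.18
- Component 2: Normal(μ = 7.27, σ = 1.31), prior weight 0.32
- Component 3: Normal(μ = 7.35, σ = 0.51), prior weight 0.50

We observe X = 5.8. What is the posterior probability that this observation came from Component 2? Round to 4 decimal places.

0.9308

By Bayes' theorem, P(k | x) = P(Z=k) f_k(x) / Σ_j P(Z=j) f_j(x).
Component likelihoods at x = 5.8:
  L_1 = (1/(0.57·√(2π)))·exp(−(5.8−0.18)²/(2·0.57²)) = 0.699899·exp(-48.60634) = 5.43964e-22
  L_2 = (1/(1.31·√(2π)))·exp(−(5.8−7.27)²/(2·1.31²)) = 0.304536·exp(-0.62960) = 0.162259
  L_3 = (1/(0.51·√(2π)))·exp(−(5.8−7.35)²/(2·0.51²)) = 0.782240·exp(-4.61842) = 0.00771947
Unnormalised posteriors:
  P(Z=1)·L_1 = 0.18 × 5.43964e-22 = 9.79134e-23
  P(Z=2)·L_2 = 0.32 × 0.162259 = 0.0519229
  P(Z=3)·L_3 = 0.50 × 0.00771947 = 0.00385973
Evidence: 9.79134e-23 + 0.0519229 + 0.00385973 = 0.0557826
Responsibility of Component 2: 0.0519229 / 0.0557826 ≈ 0.9308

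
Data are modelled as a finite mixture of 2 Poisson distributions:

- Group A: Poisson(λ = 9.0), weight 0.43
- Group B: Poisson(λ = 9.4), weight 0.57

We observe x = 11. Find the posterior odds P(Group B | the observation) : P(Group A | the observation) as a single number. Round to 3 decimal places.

Only the two components matter; the odds are (π_i f_i(x)) / (π_j f_j(x)).
Component likelihoods at x = 11:
  L_A = e^(−9.0)·9.0^11/11! = 0.0970201
  L_B = e^(−9.4)·9.4^11/11! = 0.104926
0.0598077 / 0.0417186 ≈ 1.434

1.434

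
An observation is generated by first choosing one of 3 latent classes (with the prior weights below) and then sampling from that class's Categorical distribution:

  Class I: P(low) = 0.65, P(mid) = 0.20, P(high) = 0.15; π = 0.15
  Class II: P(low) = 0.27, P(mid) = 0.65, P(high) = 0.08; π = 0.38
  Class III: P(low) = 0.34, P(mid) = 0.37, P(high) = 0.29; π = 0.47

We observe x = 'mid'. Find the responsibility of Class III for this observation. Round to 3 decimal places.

Apply Bayes' rule: the posterior for each component is proportional to its prior times its likelihood at x.
Categorical probabilities:
  p_I = P(mid | comp) = 0.20
  p_II = P(mid | comp) = 0.65
  p_III = P(mid | comp) = 0.37
Multiply by the mixture weights:
  P(Z=I)·p_I = 0.15 × 0.2 = 0.03
  P(Z=II)·p_II = 0.38 × 0.65 = 0.247
  P(Z=III)·p_III = 0.47 × 0.37 = 0.1739
Normaliser: 0.03 + 0.247 + 0.1739 = 0.4509
P(Class III | 'mid') = 0.1739 / 0.4509 ≈ 0.386

0.386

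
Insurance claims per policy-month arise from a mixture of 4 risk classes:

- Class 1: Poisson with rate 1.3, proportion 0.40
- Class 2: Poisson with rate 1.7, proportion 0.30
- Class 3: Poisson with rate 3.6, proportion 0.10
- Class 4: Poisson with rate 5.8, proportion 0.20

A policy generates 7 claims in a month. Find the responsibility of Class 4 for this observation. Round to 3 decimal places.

0.846

P(component k | x) = π_k·f_k(x) / marginal(x), where marginal(x) = Σ_j π_j·f_j(x).
Poisson probabilities:
  f_1 = 0.000339305
  f_2 = 0.00148734
  f_3 = 0.0424841
  f_4 = 0.132635
Prior × likelihood for each component:
  π_1·f_1 = 0.40 × 0.000339305 = 0.000135722
  π_2·f_2 = 0.30 × 0.00148734 = 0.000446203
  π_3·f_3 = 0.10 × 0.0424841 = 0.00424841
  π_4·f_4 = 0.20 × 0.132635 = 0.026527
Evidence: 0.000135722 + 0.000446203 + 0.00424841 + 0.026527 = 0.0313573
P(Class 4 | the observation) ≈ 0.846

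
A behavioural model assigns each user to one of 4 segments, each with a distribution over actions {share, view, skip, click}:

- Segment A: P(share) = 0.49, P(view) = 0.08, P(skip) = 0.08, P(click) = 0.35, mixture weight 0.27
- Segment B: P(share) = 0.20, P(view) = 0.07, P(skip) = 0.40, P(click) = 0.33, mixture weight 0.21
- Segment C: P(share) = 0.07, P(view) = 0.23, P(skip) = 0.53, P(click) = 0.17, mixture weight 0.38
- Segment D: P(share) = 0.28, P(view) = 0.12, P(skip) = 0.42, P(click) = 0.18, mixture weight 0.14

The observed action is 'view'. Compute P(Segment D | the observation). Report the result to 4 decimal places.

0.1196

Apply Bayes' rule: the posterior for each component is proportional to its prior times its likelihood at x.
Categorical probabilities:
  p_A = P(view | comp) = 0.08
  p_B = P(view | comp) = 0.07
  p_C = P(view | comp) = 0.23
  p_D = P(view | comp) = 0.12
Weight by the priors:
  P(Z=A)·p_A = 0.27 × 0.08 = 0.0216
  P(Z=B)·p_B = 0.21 × 0.07 = 0.0147
  P(Z=C)·p_C = 0.38 × 0.23 = 0.0874
  P(Z=D)·p_D = 0.14 × 0.12 = 0.0168
Marginal: 0.0216 + 0.0147 + 0.0874 + 0.0168 = 0.1405
P(Segment D | x) ≈ 0.1196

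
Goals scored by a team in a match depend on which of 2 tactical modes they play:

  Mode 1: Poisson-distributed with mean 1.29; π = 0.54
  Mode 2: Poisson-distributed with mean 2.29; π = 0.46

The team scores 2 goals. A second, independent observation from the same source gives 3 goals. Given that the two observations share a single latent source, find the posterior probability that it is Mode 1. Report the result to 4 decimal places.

P(component k | x) = π_k·f_k(x) / marginal(x), where marginal(x) = Σ_j π_j·f_j(x).
Since both observations come from the same component, the likelihood for component k is f_k(x₁)·f_k(x₂).
  p_1 = [e^(−1.29)·1.29^2/2! = 0.229039] × [0.0984868] = 0.0225573
  p_2 = [e^(−2.29)·2.29^2/2! = 0.265526] × [0.202685] = 0.053818
Prior × likelihood for each component:
  π_1·p_1 = 0.54 × 0.0225573 = 0.012181
  π_2·p_2 = 0.46 × 0.053818 = 0.0247563
Marginal: 0.012181 + 0.0247563 = 0.0369372
P(Mode 1 | data) ≈ 0.3298

0.3298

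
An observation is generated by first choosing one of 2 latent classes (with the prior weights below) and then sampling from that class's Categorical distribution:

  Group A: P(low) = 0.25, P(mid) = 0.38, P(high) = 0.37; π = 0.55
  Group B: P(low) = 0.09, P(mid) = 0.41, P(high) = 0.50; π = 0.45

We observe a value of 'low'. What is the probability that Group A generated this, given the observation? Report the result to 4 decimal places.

Apply Bayes' rule: the posterior for each component is proportional to its prior times its likelihood at x.
Component likelihoods at x = 'low':
  L_A = P(low | comp) = 0.25
  L_B = P(low | comp) = 0.09
Weight by the priors:
  P(Z=A)·L_A = 0.55 × 0.25 = 0.1375
  P(Z=B)·L_B = 0.45 × 0.09 = 0.0405
Denominator: 0.1375 + 0.0405 = 0.178
P(Group A | 'low') = 0.1375 / 0.178 ≈ 0.7725

0.7725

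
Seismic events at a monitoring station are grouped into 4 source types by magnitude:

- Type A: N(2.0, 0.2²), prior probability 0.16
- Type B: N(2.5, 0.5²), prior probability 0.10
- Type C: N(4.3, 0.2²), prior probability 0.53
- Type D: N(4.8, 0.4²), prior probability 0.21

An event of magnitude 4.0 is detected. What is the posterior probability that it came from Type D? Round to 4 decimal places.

Apply Bayes' rule: the posterior for each component is proportional to its prior times its likelihood at x.
Component likelihoods at x = 4.0:
  L_A = (1/(0.2·√(2π)))·exp(−(4.0−2.0)²/(2·0.2²)) = 1.994711·exp(-50.00000) = 3.8473e-22
  L_B = (1/(0.5·√(2π)))·exp(−(4.0−2.5)²/(2·0.5²)) = 0.797885·exp(-4.50000) = 0.0088637
  L_C = (1/(0.2·√(2π)))·exp(−(4.0−4.3)²/(2·0.2²)) = 1.994711·exp(-1.12500) = 0.647588
  L_D = (1/(0.4·√(2π)))·exp(−(4.0−4.8)²/(2·0.4²)) = 0.997356·exp(-2.00000) = 0.134977
Unnormalised posteriors:
  π_A·L_A = 0.16 × 3.8473e-22 = 6.15568e-23
  π_B·L_B = 0.10 × 0.0088637 = 0.00088637
  π_C·L_C = 0.53 × 0.647588 = 0.343222
  π_D·L_D = 0.21 × 0.134977 = 0.0283453
Evidence: 6.15568e-23 + 0.00088637 + 0.343222 + 0.0283453 = 0.372453
P(Type D | x) ≈ 0.0761

0.0761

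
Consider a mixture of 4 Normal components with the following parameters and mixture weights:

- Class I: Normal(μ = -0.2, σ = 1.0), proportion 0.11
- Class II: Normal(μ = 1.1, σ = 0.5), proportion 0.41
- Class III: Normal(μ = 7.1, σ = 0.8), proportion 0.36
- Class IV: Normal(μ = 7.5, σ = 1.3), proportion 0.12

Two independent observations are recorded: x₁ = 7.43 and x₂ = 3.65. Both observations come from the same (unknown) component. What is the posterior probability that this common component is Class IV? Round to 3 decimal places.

Apply Bayes' rule: the posterior for each component is proportional to its prior times its likelihood at x.
Since both observations come from the same component, the likelihood for component k is f_k(x₁)·f_k(x₂).
  L_I = [(1/(1.0·√(2π)))·exp(−(7.43−-0.2)²/(2·1.0²)) = 0.398942·exp(-29.10845) = 9.10481e-14] × [0.000241127] = 2.19541e-17
  L_II = [(1/(0.5·√(2π)))·exp(−(7.43−1.1)²/(2·0.5²)) = 0.797885·exp(-80.13780) = 1.25469e-35] × [1.79449e-06] = 2.25152e-41
  L_III = [(1/(0.8·√(2π)))·exp(−(7.43−7.1)²/(2·0.8²)) = 0.498678·exp(-0.08508) = 0.458006] × [4.56447e-05] = 2.09055e-05
  L_IV = [(1/(1.3·√(2π)))·exp(−(7.43−7.5)²/(2·1.3²)) = 0.306879·exp(-0.00145) = 0.306434] × [0.00382324] = 0.00117157
Unnormalised posteriors:
  w_I·L_I = 0.11 × 2.19541e-17 = 2.41495e-18
  w_II·L_II = 0.41 × 2.25152e-41 = 9.23124e-42
  w_III·L_III = 0.36 × 2.09055e-05 = 7.526e-06
  w_IV·L_IV = 0.12 × 0.00117157 = 0.000140588
Denominator: 2.41495e-18 + 9.23124e-42 + 7.526e-06 + 0.000140588 = 0.000148114
Responsibility of Class IV: 0.000140588 / 0.000148114 ≈ 0.949

0.949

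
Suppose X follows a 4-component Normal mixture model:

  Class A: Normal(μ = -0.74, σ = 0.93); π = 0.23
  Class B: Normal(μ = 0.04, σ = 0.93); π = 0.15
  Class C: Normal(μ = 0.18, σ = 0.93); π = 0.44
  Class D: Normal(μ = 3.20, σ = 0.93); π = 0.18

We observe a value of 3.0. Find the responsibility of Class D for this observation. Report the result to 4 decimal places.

P(component k | x) = π_k·f_k(x) / marginal(x), where marginal(x) = Σ_j π_j·f_j(x).
Evaluate each component's likelihood at the observed value:
  L_A = 0.000132012
  L_B = 0.00270822
  L_C = 0.00432362
  L_D = 0.419164
Multiply by the mixture weights:
  π_A·L_A = 0.23 × 0.000132012 = 3.03627e-05
  π_B·L_B = 0.15 × 0.00270822 = 0.000406234
  π_C·L_C = 0.44 × 0.00432362 = 0.00190239
  π_D·L_D = 0.18 × 0.419164 = 0.0754496
Marginal: 3.03627e-05 + 0.000406234 + 0.00190239 + 0.0754496 = 0.0777886
P(Class D | 3.0) ≈ 0.9699

0.9699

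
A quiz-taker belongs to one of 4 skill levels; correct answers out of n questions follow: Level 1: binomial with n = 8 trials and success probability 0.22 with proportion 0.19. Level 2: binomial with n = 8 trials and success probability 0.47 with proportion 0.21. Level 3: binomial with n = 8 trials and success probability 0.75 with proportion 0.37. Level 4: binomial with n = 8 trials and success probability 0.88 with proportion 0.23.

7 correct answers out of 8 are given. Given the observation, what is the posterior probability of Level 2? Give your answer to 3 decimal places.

0.023

By Bayes' theorem, P(k | x) = π_k f_k(x) / Σ_j π_j f_j(x).
Component likelihoods at x = 7 correct answers out of 8:
  p_1 = C(8,7)·0.22^7·0.78^1 = 8·2.49436e-05·0.78 = 0.000155648
  p_2 = C(8,7)·0.47^7·0.53^1 = 8·0.00506623·0.53 = 0.0214808
  p_3 = C(8,7)·0.75^7·0.25^1 = 8·0.133484·0.25 = 0.266968
  p_4 = C(8,7)·0.88^7·0.12^1 = 8·0.408676·0.12 = 0.392329
Prior × likelihood for each component:
  π_1·p_1 = 0.19 × 0.000155648 = 2.95731e-05
  π_2·p_2 = 0.21 × 0.0214808 = 0.00451097
  π_3·p_3 = 0.37 × 0.266968 = 0.0987781
  π_4·p_4 = 0.23 × 0.392329 = 0.0902356
Denominator: 2.95731e-05 + 0.00451097 + 0.0987781 + 0.0902356 = 0.193554
So the posterior for Level 2 is 0.00451097 / 0.193554 ≈ 0.023.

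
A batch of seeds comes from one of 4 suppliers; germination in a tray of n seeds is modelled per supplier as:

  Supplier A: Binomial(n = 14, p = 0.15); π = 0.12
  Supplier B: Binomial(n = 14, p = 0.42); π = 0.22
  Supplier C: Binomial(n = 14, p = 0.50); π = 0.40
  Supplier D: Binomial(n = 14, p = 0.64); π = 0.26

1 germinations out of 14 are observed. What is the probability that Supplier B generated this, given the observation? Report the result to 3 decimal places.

By Bayes' theorem, P(k | x) = π_k f_k(x) / Σ_j π_j f_j(x).
Evaluate each component's likelihood at the observed value:
  p_A = C(14,1)·0.15^1·0.85^13 = 14·0.15·0.120905 = 0.253902
  p_B = C(14,1)·0.42^1·0.58^13 = 14·0.42·0.000840551 = 0.00494244
  p_C = C(14,1)·0.50^1·0.50^13 = 14·0.5·0.00012207 = 0.000854492
  p_D = C(14,1)·0.64^1·0.36^13 = 14·0.64·1.70582e-06 = 1.52841e-05
Prior × likelihood for each component:
  π_A·p_A = 0.12 × 0.253902 = 0.0304682
  π_B·p_B = 0.22 × 0.00494244 = 0.00108734
  π_C·p_C = 0.40 × 0.000854492 = 0.000341797
  π_D·p_D = 0.26 × 1.52841e-05 = 3.97387e-06
Normaliser: 0.0304682 + 0.00108734 + 0.000341797 + 3.97387e-06 = 0.0319013
Responsibility of Supplier B: 0.00108734 / 0.0319013 ≈ 0.034

0.034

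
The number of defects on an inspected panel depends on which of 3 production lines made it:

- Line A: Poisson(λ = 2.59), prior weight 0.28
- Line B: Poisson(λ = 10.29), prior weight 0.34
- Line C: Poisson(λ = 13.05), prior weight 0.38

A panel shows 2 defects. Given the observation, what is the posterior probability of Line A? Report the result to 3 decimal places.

The responsibility of component k is w_k f_k(x) divided by Σ_j w_j f_j(x).
Evaluate each component's likelihood at the observed value:
  p_A = e^(−2.59)·2.59^2/2! = 0.251621
  p_B = e^(−10.29)·10.29^2/2! = 0.0017985
  p_C = e^(−13.05)·13.05^2/2! = 0.000183083
Prior × likelihood for each component:
  w_A·p_A = 0.28 × 0.251621 = 0.0704539
  w_B·p_B = 0.34 × 0.0017985 = 0.00061149
  w_C·p_C = 0.38 × 0.000183083 = 6.95715e-05
Marginal: 0.0704539 + 0.00061149 + 6.95715e-05 = 0.0711349
Responsibility of Line A: 0.0704539 / 0.0711349 ≈ 0.990

0.990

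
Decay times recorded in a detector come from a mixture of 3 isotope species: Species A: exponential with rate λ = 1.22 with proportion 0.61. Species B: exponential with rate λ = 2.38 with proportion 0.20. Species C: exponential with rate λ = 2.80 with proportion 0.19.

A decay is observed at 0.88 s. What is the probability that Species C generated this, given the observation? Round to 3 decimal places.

P(component k | x) = π_k·f_k(x) / marginal(x), where marginal(x) = Σ_j π_j·f_j(x).
Evaluate each component's likelihood at the observed value:
  L_A = 0.416967
  L_B = 0.293083
  L_C = 0.238263
Unnormalised posteriors:
  π_A·L_A = 0.61 × 0.416967 = 0.25435
  π_B·L_B = 0.20 × 0.293083 = 0.0586166
  π_C·L_C = 0.19 × 0.238263 = 0.04527
Marginal: 0.25435 + 0.0586166 + 0.04527 = 0.358236
P(Species C | x) ≈ 0.126

0.126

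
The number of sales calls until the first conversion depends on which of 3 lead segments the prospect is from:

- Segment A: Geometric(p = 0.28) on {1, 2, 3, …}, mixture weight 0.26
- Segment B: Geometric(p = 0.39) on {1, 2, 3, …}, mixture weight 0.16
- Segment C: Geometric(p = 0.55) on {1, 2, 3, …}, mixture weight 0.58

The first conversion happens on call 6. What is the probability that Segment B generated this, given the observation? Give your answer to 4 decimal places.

Apply Bayes' rule: the posterior for each component is proportional to its prior times its likelihood at x.
Geometric probabilities:
  f_A = 0.28·(1−0.28)^5 = 0.28·0.193492 = 0.0541777
  f_B = 0.39·(1−0.39)^5 = 0.39·0.0844596 = 0.0329393
  f_C = 0.55·(1−0.55)^5 = 0.55·0.0184528 = 0.010149
Prior × likelihood for each component:
  w_A·f_A = 0.26 × 0.0541777 = 0.0140862
  w_B·f_B = 0.16 × 0.0329393 = 0.00527028
  w_C·f_C = 0.58 × 0.010149 = 0.00588645
Marginal: 0.0140862 + 0.00527028 + 0.00588645 = 0.0252429
P(Segment B | 6) = 0.00527028 / 0.0252429 ≈ 0.2088

0.2088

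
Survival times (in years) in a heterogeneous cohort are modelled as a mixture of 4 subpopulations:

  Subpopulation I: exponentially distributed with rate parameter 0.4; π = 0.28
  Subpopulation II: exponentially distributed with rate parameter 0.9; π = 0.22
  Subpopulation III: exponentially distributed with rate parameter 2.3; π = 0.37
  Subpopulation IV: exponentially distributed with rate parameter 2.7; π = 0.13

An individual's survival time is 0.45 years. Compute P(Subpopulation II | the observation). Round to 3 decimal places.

0.209

Apply Bayes' rule: the posterior for each component is proportional to its prior times its likelihood at x.
Evaluate each component's likelihood at the observed value:
  p_I = 0.4·e^(−0.4·0.45) = 0.4·e^(−0.1800) = 0.334108
  p_II = 0.9·e^(−0.9·0.45) = 0.9·e^(−0.4050) = 0.600279
  p_III = 2.3·e^(−2.3·0.45) = 2.3·e^(−1.0350) = 0.817021
  p_IV = 2.7·e^(−2.7·0.45) = 2.7·e^(−1.2150) = 0.801117
Unnormalised posteriors:
  w_I·p_I = 0.28 × 0.334108 = 0.0935503
  w_II·p_II = 0.22 × 0.600279 = 0.132061
  w_III·p_III = 0.37 × 0.817021 = 0.302298
  w_IV·p_IV = 0.13 × 0.801117 = 0.104145
Marginal: 0.0935503 + 0.132061 + 0.302298 + 0.104145 = 0.632055
P(Subpopulation II | the observation) ≈ 0.209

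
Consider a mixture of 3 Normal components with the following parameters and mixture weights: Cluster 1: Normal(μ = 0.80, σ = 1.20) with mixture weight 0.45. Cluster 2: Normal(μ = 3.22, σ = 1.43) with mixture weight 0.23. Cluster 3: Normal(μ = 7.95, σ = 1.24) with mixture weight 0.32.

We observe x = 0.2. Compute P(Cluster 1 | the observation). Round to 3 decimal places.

The responsibility of component k is π_k f_k(x) divided by Σ_j π_j f_j(x).
Evaluate each component's likelihood at the observed value:
  f_1 = 0.293388
  f_2 = 0.0299973
  f_3 = 1.05968e-09
Unnormalised posteriors:
  π_1·f_1 = 0.45 × 0.293388 = 0.132024
  π_2·f_2 = 0.23 × 0.0299973 = 0.00689937
  π_3·f_3 = 0.32 × 1.05968e-09 = 3.39097e-10
Denominator: 0.132024 + 0.00689937 + 3.39097e-10 = 0.138924
P(Cluster 1 | 0.2) = 0.132024 / 0.138924 ≈ 0.950

0.950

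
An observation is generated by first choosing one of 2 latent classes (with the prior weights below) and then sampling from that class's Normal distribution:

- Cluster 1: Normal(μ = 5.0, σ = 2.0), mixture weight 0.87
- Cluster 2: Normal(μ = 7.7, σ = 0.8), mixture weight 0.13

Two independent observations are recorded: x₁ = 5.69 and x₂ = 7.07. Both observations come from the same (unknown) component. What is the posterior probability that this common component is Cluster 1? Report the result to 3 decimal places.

Apply Bayes' rule: the posterior for each component is proportional to its prior times its likelihood at x.
Since both observations come from the same component, the likelihood for component k is f_k(x₁)·f_k(x₂).
  L_1 = [(1/(2.0·√(2π)))·exp(−(5.69−5.0)²/(2·2.0²)) = 0.199471·exp(-0.05951) = 0.187946] × [0.116753] = 0.0219432
  L_2 = [(1/(0.8·√(2π)))·exp(−(5.69−7.7)²/(2·0.8²)) = 0.498678·exp(-3.15633) = 0.0212346] × [0.365725] = 0.00776603
Unnormalised posteriors:
  w_1·L_1 = 0.87 × 0.0219432 = 0.0190906
  w_2·L_2 = 0.13 × 0.00776603 = 0.00100958
Denominator: 0.0190906 + 0.00100958 = 0.0201002
So the posterior for Cluster 1 is 0.0190906 / 0.0201002 ≈ 0.950.

0.950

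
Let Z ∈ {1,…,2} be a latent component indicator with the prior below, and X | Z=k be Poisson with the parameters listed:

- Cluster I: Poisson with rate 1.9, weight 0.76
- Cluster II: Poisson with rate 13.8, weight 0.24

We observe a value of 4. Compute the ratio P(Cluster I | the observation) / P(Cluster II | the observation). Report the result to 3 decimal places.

167.573

Posterior odds = (π_i f_i(x)) / (π_j f_j(x)); the normalising sum cancels.
Component likelihoods at x = 4:
  p_I = 0.0812164
  p_II = 0.00153476
0.0617245 / 0.000368343 ≈ 167.573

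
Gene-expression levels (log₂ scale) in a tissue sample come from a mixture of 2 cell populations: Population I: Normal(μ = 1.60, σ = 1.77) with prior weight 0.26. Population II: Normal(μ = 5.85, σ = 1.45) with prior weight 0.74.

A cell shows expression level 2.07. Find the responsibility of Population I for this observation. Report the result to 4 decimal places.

0.8926

Apply Bayes' rule: the posterior for each component is proportional to its prior times its likelihood at x.
Normal densities:
  L_I = (1/(1.77·√(2π)))·exp(−(2.07−1.60)²/(2·1.77²)) = 0.225391·exp(-0.03525) = 0.217583
  L_II = (1/(1.45·√(2π)))·exp(−(2.07−5.85)²/(2·1.45²)) = 0.275133·exp(-3.39795) = 0.00920087
Weight by the priors:
  π_I·L_I = 0.26 × 0.217583 = 0.0565717
  π_II·L_II = 0.74 × 0.00920087 = 0.00680865
Evidence: 0.0565717 + 0.00680865 = 0.0633803
So the posterior for Population I is 0.0565717 / 0.0633803 ≈ 0.8926.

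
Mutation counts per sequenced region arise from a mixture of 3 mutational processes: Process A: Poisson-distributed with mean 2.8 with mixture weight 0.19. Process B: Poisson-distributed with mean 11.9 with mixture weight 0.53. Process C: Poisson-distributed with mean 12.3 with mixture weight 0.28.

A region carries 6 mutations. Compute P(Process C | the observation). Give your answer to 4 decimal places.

Posterior ∝ prior × likelihood, so P(k | x) ∝ w_k f_k(x); normalise over all components.
Poisson probabilities:
  f_A = 0.0406997
  f_B = 0.0267821
  f_C = 0.0218915
Prior × likelihood for each component:
  w_A·f_A = 0.19 × 0.0406997 = 0.00773294
  w_B·f_B = 0.53 × 0.0267821 = 0.0141945
  w_C·f_C = 0.28 × 0.0218915 = 0.00612963
Marginal: 0.00773294 + 0.0141945 + 0.00612963 = 0.0280571
P(Process C | data) = 0.00612963 / 0.0280571 ≈ 0.2185

0.2185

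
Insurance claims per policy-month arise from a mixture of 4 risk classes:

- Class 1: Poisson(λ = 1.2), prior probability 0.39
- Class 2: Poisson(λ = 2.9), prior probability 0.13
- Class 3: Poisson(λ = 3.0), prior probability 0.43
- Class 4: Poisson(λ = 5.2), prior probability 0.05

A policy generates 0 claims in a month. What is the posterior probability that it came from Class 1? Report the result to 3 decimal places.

By Bayes' theorem, P(k | x) = π_k f_k(x) / Σ_j π_j f_j(x).
Component likelihoods at x = 0 claims:
  f_1 = e^(−1.2)·1.2^0/0! = 0.301194
  f_2 = e^(−2.9)·2.9^0/0! = 0.0550232
  f_3 = e^(−3.0)·3.0^0/0! = 0.0497871
  f_4 = e^(−5.2)·5.2^0/0! = 0.00551656
Unnormalised posteriors:
  π_1·f_1 = 0.39 × 0.301194 = 0.117466
  π_2·f_2 = 0.13 × 0.0550232 = 0.00715302
  π_3·f_3 = 0.43 × 0.0497871 = 0.0214084
  π_4·f_4 = 0.05 × 0.00551656 = 0.000275828
Denominator: 0.117466 + 0.00715302 + 0.0214084 + 0.000275828 = 0.146303
Responsibility of Class 1: 0.117466 / 0.146303 ≈ 0.803

0.803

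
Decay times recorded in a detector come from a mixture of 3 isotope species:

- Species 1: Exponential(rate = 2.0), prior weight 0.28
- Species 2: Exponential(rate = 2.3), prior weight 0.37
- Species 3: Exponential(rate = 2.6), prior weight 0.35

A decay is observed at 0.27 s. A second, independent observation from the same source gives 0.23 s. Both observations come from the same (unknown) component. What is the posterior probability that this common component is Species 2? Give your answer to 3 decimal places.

By Bayes' theorem, P(k | x) = P(Z=k) f_k(x) / Σ_j P(Z=j) f_j(x).
Since both observations come from the same component, the likelihood for component k is f_k(x₁)·f_k(x₂).
  p_1 = [1.1655] × [1.26257] = 1.47152
  p_2 = [1.23604] × [1.35515] = 1.67501
  p_3 = [1.28854] × [1.42977] = 1.84231
Multiply by the mixture weights:
  P(Z=1)·p_1 = 0.28 × 1.47152 = 0.412025
  P(Z=2)·p_2 = 0.37 × 1.67501 = 0.619753
  P(Z=3)·p_3 = 0.35 × 1.84231 = 0.64481
Normaliser: 0.412025 + 0.619753 + 0.64481 = 1.67659
Responsibility of Species 2: 0.619753 / 1.67659 ≈ 0.370

0.370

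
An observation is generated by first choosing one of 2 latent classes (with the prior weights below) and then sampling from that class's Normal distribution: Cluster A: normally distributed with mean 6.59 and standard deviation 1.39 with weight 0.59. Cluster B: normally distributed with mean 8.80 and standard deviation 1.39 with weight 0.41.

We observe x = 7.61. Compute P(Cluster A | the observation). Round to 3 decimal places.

0.613

Apply Bayes' rule: the posterior for each component is proportional to its prior times its likelihood at x.
Evaluate each component's likelihood at the observed value:
  f_A = (1/(1.39·√(2π)))·exp(−(7.61−6.59)²/(2·1.39²)) = 0.287009·exp(-0.26924) = 0.219263
  f_B = (1/(1.39·√(2π)))·exp(−(7.61−8.80)²/(2·1.39²)) = 0.287009·exp(-0.36647) = 0.198949
Unnormalised posteriors:
  P(Z=A)·f_A = 0.59 × 0.219263 = 0.129365
  P(Z=B)·f_B = 0.41 × 0.198949 = 0.0815689
Normaliser: 0.129365 + 0.0815689 = 0.210934
Responsibility of Cluster A: 0.129365 / 0.210934 ≈ 0.613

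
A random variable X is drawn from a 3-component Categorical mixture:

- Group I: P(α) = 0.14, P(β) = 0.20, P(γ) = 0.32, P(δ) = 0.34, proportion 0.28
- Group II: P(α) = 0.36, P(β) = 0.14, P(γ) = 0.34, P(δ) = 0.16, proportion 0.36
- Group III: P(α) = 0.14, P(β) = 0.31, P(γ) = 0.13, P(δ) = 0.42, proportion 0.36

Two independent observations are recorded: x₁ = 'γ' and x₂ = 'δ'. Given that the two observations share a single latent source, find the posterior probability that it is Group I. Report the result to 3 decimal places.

Posterior ∝ prior × likelihood, so P(k | x) ∝ π_k f_k(x); normalise over all components.
Since both observations come from the same component, the likelihood for component k is f_k(x₁)·f_k(x₂).
  p_I = [0.32] × [0.34] = 0.1088
  p_II = [0.34] × [0.16] = 0.0544
  p_III = [0.13] × [0.42] = 0.0546
Multiply by the mixture weights:
  π_I·p_I = 0.28 × 0.1088 = 0.030464
  π_II·p_II = 0.36 × 0.0544 = 0.019584
  π_III·p_III = 0.36 × 0.0546 = 0.019656
Sum: 0.030464 + 0.019584 + 0.019656 = 0.069704
P(Group I | x) ≈ 0.437

0.437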